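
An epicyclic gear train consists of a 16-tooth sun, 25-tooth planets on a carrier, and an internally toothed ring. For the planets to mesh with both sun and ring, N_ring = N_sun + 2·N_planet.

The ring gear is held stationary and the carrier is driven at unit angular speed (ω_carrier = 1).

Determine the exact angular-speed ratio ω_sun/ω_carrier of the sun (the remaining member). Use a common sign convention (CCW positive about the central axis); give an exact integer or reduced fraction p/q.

N_ring = 16 + 2·25 = 66
16(ω_s−ω_c) = −66(ω_r−ω_c),  ω_r=0, ω_c=1
ω_s = 1 − (66/16)(0−1) = 41/8
ω_s/ω_c = 41/8

41/8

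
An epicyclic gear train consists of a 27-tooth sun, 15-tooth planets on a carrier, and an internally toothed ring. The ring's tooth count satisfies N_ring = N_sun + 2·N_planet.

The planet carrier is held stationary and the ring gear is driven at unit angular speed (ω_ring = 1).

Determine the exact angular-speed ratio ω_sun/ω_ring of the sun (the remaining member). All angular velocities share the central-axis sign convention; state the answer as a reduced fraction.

N_ring = 27 + 2·15 = 57
27(ω_s−ω_c) = −57(ω_r−ω_c),  ω_c=0, ω_r=1
ω_s = 0 − (57/27)(1−0) = -19/9
ω_s/ω_r = -19/9

-19/9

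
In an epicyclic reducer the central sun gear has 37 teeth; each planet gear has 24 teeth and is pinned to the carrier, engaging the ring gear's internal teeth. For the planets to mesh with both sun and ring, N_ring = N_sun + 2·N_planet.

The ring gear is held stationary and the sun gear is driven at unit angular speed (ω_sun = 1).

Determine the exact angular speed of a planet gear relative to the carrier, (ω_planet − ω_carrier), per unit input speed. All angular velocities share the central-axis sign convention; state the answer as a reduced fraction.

-3145/2928

N_ring = 37 + 2·24 = 85
37(ω_s−ω_c) = −85(ω_r−ω_c),  ω_r=0, ω_s=1
37(1−ω_c) = −85(0−ω_c)  ⇒  122ω_c = 37  ⇒  ω_c = 37/122
sun–planet: 37·(1−37/122) = −24·(ω_p−ω_c)  ⇒  ω_p−ω_c = −(37/24)·(85/122) = -3145/2928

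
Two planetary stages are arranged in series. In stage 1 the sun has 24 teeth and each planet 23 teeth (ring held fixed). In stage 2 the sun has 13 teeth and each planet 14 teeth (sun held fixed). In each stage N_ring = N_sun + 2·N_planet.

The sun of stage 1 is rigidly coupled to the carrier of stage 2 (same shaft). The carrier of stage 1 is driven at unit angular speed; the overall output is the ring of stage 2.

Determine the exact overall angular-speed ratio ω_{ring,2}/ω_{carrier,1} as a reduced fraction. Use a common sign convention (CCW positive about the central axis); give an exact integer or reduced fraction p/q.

Stage 1: N_ring = 24 + 2·23 = 70
Stage 1: 24(ω_s−ω_c) = −70(ω_r−ω_c),  ω_r=0, ω_c=1
Stage 1: ω_s = 1 − (70/24)(0−1) = 47/12
  ⇒ ω_s¹/ω_c¹ = 47/12
Stage 2: N_ring = 13 + 2·14 = 41
Stage 2: 13(ω_s−ω_c) = −41(ω_r−ω_c),  ω_s=0, ω_c=1
Stage 2: ω_r = 1 − (13/41)(0−1) = 54/41
  ⇒ ω_r²/ω_c² = 54/41
Coupling ω_c² = ω_s¹ ⇒ overall = 47/12 × 54/41 = 423/82

423/82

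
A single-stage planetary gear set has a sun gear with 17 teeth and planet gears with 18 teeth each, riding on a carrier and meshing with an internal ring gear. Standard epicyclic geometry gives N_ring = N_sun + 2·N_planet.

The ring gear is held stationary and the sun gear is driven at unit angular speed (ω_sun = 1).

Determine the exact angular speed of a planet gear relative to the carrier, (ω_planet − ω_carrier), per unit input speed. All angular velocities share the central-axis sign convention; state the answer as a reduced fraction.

N_ring = 17 + 2·18 = 53
17(ω_s−ω_c) = −53(ω_r−ω_c),  ω_r=0, ω_s=1
17(1−ω_c) = −53(0−ω_c)  ⇒  70ω_c = 17  ⇒  ω_c = 17/70
sun–planet: 17·(1−17/70) = −18·(ω_p−ω_c)  ⇒  ω_p−ω_c = −(17/18)·(53/70) = -901/1260

-901/1260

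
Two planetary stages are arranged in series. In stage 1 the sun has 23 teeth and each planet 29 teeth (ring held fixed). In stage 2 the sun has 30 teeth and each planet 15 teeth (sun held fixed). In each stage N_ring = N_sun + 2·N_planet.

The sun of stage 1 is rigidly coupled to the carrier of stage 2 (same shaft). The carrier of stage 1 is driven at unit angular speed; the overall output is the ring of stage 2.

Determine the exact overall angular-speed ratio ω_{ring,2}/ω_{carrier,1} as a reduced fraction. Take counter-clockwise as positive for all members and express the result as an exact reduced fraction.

Stage 1: N_ring = 23 + 2·29 = 81
Stage 1: 23(ω_s−ω_c) = −81(ω_r−ω_c),  ω_r=0, ω_c=1
Stage 1: ω_s = 1 − (81/23)(0−1) = 104/23
  ⇒ ω_s¹/ω_c¹ = 104/23
Stage 2: N_ring = 30 + 2·15 = 60
Stage 2: 30(ω_s−ω_c) = −60(ω_r−ω_c),  ω_s=0, ω_c=1
Stage 2: ω_r = 1 − (30/60)(0−1) = 3/2
  ⇒ ω_r²/ω_c² = 3/2
Coupling ω_c² = ω_s¹ ⇒ overall = 104/23 × 3/2 = 156/23

156/23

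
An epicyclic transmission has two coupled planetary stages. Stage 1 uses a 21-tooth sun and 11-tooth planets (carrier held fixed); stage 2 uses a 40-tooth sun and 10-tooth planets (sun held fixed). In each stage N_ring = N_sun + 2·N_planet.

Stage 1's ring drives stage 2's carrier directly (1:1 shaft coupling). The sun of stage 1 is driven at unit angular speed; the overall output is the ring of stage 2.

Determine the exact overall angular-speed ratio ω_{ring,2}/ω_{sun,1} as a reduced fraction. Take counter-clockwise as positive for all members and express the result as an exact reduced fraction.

Stage 1: N_ring = 21 + 2·11 = 43
Stage 1: 21(ω_s−ω_c) = −43(ω_r−ω_c),  ω_c=0, ω_s=1
Stage 1: ω_r = 0 − (21/43)(1−0) = -21/43
  ⇒ ω_r¹/ω_s¹ = -21/43
Stage 2: N_ring = 40 + 2·10 = 60
Stage 2: 40(ω_s−ω_c) = −60(ω_r−ω_c),  ω_s=0, ω_c=1
Stage 2: ω_r = 1 − (40/60)(0−1) = 5/3
  ⇒ ω_r²/ω_c² = 5/3
Coupling ω_c² = ω_r¹ ⇒ overall = -21/43 × 5/3 = -35/43

-35/43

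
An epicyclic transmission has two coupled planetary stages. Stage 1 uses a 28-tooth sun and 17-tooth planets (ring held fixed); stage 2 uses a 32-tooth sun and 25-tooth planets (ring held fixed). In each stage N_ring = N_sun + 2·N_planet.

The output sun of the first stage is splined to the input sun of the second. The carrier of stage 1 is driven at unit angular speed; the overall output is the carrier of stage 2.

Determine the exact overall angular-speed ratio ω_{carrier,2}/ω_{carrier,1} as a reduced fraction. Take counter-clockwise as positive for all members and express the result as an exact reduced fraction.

120/133

Stage 1: N_ring = 28 + 2·17 = 62
Stage 1: 28(ω_s−ω_c) = −62(ω_r−ω_c),  ω_r=0, ω_c=1
Stage 1: ω_s = 1 − (62/28)(0−1) = 45/14
  ⇒ ω_s¹/ω_c¹ = 45/14
Stage 2: N_ring = 32 + 2·25 = 82
Stage 2: 32(ω_s−ω_c) = −82(ω_r−ω_c),  ω_r=0, ω_s=1
Stage 2: 32(1−ω_c) = −82(0−ω_c)  ⇒  114ω_c = 32  ⇒  ω_c = 16/57
  ⇒ ω_c²/ω_s² = 16/57
Coupling ω_s² = ω_s¹ ⇒ overall = 45/14 × 16/57 = 120/133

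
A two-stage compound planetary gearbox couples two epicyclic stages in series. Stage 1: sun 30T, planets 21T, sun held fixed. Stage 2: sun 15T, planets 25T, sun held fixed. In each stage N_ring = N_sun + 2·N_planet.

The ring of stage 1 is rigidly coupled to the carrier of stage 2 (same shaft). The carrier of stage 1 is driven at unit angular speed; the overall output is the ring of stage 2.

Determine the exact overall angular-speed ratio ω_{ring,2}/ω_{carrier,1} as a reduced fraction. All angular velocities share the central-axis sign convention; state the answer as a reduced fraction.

68/39

Stage 1: N_ring = 30 + 2·21 = 72
Stage 1: 30(ω_s−ω_c) = −72(ω_r−ω_c),  ω_s=0, ω_c=1
Stage 1: ω_r = 1 − (30/72)(0−1) = 17/12
  ⇒ ω_r¹/ω_c¹ = 17/12
Stage 2: N_ring = 15 + 2·25 = 65
Stage 2: 15(ω_s−ω_c) = −65(ω_r−ω_c),  ω_s=0, ω_c=1
Stage 2: ω_r = 1 − (15/65)(0−1) = 16/13
  ⇒ ω_r²/ω_c² = 16/13
Coupling ω_c² = ω_r¹ ⇒ overall = 17/12 × 16/13 = 68/39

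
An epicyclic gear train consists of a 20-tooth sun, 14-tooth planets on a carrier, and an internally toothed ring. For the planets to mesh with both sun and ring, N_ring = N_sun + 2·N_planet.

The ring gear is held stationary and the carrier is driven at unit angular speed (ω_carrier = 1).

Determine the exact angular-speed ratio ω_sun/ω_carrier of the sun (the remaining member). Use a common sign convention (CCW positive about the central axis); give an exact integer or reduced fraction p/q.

17/5

N_ring = 20 + 2·14 = 48
20(ω_s−ω_c) = −48(ω_r−ω_c),  ω_r=0, ω_c=1
ω_s = 1 − (48/20)(0−1) = 17/5
ω_s/ω_c = 17/5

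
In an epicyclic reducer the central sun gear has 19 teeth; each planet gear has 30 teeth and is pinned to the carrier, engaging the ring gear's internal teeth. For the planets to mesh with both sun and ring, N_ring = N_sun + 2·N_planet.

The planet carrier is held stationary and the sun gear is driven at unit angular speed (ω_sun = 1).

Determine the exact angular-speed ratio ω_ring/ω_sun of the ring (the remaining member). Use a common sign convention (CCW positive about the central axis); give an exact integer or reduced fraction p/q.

N_ring = 19 + 2·30 = 79
19(ω_s−ω_c) = −79(ω_r−ω_c),  ω_c=0, ω_s=1
ω_r = 0 − (19/79)(1−0) = -19/79
ω_r/ω_s = -19/79

-19/79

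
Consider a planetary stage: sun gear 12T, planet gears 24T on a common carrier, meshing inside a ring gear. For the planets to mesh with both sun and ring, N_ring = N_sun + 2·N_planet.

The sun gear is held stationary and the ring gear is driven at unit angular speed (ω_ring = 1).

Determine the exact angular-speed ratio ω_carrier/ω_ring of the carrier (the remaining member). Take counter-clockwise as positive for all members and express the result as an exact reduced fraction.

N_ring = 12 + 2·24 = 60
12(ω_s−ω_c) = −60(ω_r−ω_c),  ω_s=0, ω_r=1
12(0−ω_c) = −60(1−ω_c)  ⇒  72ω_c = 60  ⇒  ω_c = 5/6
ω_c/ω_r = 5/6

5/6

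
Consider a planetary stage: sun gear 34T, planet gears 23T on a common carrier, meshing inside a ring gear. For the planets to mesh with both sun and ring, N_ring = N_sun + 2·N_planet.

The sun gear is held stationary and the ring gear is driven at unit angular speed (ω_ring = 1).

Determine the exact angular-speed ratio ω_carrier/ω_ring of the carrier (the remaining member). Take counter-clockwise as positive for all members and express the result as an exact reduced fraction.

40/57

N_ring = 34 + 2·23 = 80
34(ω_s−ω_c) = −80(ω_r−ω_c),  ω_s=0, ω_r=1
34(0−ω_c) = −80(1−ω_c)  ⇒  114ω_c = 80  ⇒  ω_c = 40/57
ω_c/ω_r = 40/57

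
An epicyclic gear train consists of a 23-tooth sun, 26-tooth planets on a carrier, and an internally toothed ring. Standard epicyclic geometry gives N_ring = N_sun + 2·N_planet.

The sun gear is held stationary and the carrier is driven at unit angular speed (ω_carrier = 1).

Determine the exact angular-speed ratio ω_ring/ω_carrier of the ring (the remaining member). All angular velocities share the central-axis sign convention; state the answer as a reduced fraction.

98/75

N_ring = 23 + 2·26 = 75
23(ω_s−ω_c) = −75(ω_r−ω_c),  ω_s=0, ω_c=1
ω_r = 1 − (23/75)(0−1) = 98/75
ω_r/ω_c = 98/75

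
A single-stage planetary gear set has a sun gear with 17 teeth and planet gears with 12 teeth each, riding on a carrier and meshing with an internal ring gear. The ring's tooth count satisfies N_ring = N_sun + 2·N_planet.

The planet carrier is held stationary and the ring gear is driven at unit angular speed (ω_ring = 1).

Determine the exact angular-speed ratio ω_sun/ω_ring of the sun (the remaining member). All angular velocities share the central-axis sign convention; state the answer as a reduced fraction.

N_ring = 17 + 2·12 = 41
17(ω_s−ω_c) = −41(ω_r−ω_c),  ω_c=0, ω_r=1
ω_s = 0 − (41/17)(1−0) = -41/17
ω_s/ω_r = -41/17

-41/17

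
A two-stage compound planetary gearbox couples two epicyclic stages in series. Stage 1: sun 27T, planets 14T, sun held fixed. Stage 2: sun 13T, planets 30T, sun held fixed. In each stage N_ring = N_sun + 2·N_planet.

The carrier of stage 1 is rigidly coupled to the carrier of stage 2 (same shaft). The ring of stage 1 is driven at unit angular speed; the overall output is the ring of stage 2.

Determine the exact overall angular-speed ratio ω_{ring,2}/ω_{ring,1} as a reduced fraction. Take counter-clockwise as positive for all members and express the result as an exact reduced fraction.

Stage 1: N_ring = 27 + 2·14 = 55
Stage 1: 27(ω_s−ω_c) = −55(ω_r−ω_c),  ω_s=0, ω_r=1
Stage 1: 27(0−ω_c) = −55(1−ω_c)  ⇒  82ω_c = 55  ⇒  ω_c = 55/82
  ⇒ ω_c¹/ω_r¹ = 55/82
Stage 2: N_ring = 13 + 2·30 = 73
Stage 2: 13(ω_s−ω_c) = −73(ω_r−ω_c),  ω_s=0, ω_c=1
Stage 2: ω_r = 1 − (13/73)(0−1) = 86/73
  ⇒ ω_r²/ω_c² = 86/73
Coupling ω_c² = ω_c¹ ⇒ overall = 55/82 × 86/73 = 2365/2993

2365/2993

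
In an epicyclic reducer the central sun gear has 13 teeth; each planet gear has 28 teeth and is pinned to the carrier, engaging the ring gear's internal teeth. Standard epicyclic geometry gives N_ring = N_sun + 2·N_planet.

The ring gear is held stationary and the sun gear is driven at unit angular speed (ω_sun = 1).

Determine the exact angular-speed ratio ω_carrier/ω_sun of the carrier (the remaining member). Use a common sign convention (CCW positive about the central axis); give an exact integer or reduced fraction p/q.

13/82

N_ring = 13 + 2·28 = 69
13(ω_s−ω_c) = −69(ω_r−ω_c),  ω_r=0, ω_s=1
13(1−ω_c) = −69(0−ω_c)  ⇒  82ω_c = 13  ⇒  ω_c = 13/82
ω_c/ω_s = 13/82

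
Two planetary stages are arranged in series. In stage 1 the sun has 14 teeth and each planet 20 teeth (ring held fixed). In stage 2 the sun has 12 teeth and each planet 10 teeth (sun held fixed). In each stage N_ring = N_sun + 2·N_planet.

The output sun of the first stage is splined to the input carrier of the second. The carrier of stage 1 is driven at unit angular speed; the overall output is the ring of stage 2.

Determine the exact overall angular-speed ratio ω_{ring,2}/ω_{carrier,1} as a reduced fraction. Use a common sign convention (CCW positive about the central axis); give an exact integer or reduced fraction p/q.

187/28

Stage 1: N_ring = 14 + 2·20 = 54
Stage 1: 14(ω_s−ω_c) = −54(ω_r−ω_c),  ω_r=0, ω_c=1
Stage 1: ω_s = 1 − (54/14)(0−1) = 34/7
  ⇒ ω_s¹/ω_c¹ = 34/7
Stage 2: N_ring = 12 + 2·10 = 32
Stage 2: 12(ω_s−ω_c) = −32(ω_r−ω_c),  ω_s=0, ω_c=1
Stage 2: ω_r = 1 − (12/32)(0−1) = 11/8
  ⇒ ω_r²/ω_c² = 11/8
Coupling ω_c² = ω_s¹ ⇒ overall = 34/7 × 11/8 = 187/28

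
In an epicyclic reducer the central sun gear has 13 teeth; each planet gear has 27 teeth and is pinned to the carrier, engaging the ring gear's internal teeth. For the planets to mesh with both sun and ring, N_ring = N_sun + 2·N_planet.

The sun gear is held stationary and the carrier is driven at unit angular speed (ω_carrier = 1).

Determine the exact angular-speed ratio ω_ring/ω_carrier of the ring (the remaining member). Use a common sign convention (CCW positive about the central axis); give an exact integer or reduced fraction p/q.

80/67

N_ring = 13 + 2·27 = 67
13(ω_s−ω_c) = −67(ω_r−ω_c),  ω_s=0, ω_c=1
ω_r = 1 − (13/67)(0−1) = 80/67
ω_r/ω_c = 80/67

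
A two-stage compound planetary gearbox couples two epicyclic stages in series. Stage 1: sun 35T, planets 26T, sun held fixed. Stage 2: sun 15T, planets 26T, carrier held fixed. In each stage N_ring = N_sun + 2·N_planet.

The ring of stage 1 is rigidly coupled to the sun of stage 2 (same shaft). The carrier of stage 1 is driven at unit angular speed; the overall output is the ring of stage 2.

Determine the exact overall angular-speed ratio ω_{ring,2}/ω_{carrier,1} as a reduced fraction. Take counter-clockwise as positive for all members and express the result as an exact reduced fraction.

Stage 1: N_ring = 35 + 2·26 = 87
Stage 1: 35(ω_s−ω_c) = −87(ω_r−ω_c),  ω_s=0, ω_c=1
Stage 1: ω_r = 1 − (35/87)(0−1) = 122/87
  ⇒ ω_r¹/ω_c¹ = 122/87
Stage 2: N_ring = 15 + 2·26 = 67
Stage 2: 15(ω_s−ω_c) = −67(ω_r−ω_c),  ω_c=0, ω_s=1
Stage 2: ω_r = 0 − (15/67)(1−0) = -15/67
  ⇒ ω_r²/ω_s² = -15/67
Coupling ω_s² = ω_r¹ ⇒ overall = 122/87 × -15/67 = -610/1943

-610/1943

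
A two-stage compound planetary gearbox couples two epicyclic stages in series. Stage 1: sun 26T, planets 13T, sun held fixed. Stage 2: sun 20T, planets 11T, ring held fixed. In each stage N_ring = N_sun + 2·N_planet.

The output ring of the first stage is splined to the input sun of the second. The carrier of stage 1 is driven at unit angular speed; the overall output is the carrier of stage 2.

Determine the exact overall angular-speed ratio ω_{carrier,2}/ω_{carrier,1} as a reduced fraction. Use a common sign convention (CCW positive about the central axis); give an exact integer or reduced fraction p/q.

15/31

Stage 1: N_ring = 26 + 2·13 = 52
Stage 1: 26(ω_s−ω_c) = −52(ω_r−ω_c),  ω_s=0, ω_c=1
Stage 1: ω_r = 1 − (26/52)(0−1) = 3/2
  ⇒ ω_r¹/ω_c¹ = 3/2
Stage 2: N_ring = 20 + 2·11 = 42
Stage 2: 20(ω_s−ω_c) = −42(ω_r−ω_c),  ω_r=0, ω_s=1
Stage 2: 20(1−ω_c) = −42(0−ω_c)  ⇒  62ω_c = 20  ⇒  ω_c = 10/31
  ⇒ ω_c²/ω_s² = 10/31
Coupling ω_s² = ω_r¹ ⇒ overall = 3/2 × 10/31 = 15/31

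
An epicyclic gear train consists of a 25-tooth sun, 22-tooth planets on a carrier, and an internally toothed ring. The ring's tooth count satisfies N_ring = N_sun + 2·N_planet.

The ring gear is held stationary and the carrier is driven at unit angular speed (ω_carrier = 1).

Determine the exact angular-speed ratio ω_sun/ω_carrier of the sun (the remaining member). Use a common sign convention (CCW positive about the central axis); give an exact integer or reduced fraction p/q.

94/25

N_ring = 25 + 2·22 = 69
25(ω_s−ω_c) = −69(ω_r−ω_c),  ω_r=0, ω_c=1
ω_s = 1 − (69/25)(0−1) = 94/25
ω_s/ω_c = 94/25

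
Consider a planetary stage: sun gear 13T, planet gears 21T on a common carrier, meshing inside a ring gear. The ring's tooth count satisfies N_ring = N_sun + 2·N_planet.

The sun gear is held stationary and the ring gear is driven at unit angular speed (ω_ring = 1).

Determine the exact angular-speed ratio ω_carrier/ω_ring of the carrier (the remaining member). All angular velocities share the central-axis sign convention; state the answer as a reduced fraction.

55/68

N_ring = 13 + 2·21 = 55
13(ω_s−ω_c) = −55(ω_r−ω_c),  ω_s=0, ω_r=1
13(0−ω_c) = −55(1−ω_c)  ⇒  68ω_c = 55  ⇒  ω_c = 55/68
ω_c/ω_r = 55/68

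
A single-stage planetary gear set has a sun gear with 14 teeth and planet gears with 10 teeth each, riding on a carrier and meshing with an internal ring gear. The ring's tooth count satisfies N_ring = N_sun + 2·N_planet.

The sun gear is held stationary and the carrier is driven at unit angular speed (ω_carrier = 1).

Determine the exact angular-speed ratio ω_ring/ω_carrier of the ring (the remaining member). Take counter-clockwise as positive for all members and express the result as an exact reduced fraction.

24/17

N_ring = 14 + 2·10 = 34
14(ω_s−ω_c) = −34(ω_r−ω_c),  ω_s=0, ω_c=1
ω_r = 1 − (14/34)(0−1) = 24/17
ω_r/ω_c = 24/17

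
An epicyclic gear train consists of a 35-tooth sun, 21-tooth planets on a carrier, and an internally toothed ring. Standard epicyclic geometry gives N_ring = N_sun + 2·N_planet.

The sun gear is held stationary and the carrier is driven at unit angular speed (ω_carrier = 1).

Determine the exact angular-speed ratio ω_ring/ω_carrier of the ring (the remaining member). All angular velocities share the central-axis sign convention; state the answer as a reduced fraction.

N_ring = 35 + 2·21 = 77
35(ω_s−ω_c) = −77(ω_r−ω_c),  ω_s=0, ω_c=1
ω_r = 1 − (35/77)(0−1) = 16/11
ω_r/ω_c = 16/11

16/11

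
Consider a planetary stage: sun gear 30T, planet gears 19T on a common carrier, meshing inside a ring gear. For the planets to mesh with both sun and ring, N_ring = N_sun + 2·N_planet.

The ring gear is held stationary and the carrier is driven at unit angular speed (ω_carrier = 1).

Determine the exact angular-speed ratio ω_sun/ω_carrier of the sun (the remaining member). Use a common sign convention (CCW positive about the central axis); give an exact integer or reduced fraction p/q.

N_ring = 30 + 2·19 = 68
30(ω_s−ω_c) = −68(ω_r−ω_c),  ω_r=0, ω_c=1
ω_s = 1 − (68/30)(0−1) = 49/15
ω_s/ω_c = 49/15

49/15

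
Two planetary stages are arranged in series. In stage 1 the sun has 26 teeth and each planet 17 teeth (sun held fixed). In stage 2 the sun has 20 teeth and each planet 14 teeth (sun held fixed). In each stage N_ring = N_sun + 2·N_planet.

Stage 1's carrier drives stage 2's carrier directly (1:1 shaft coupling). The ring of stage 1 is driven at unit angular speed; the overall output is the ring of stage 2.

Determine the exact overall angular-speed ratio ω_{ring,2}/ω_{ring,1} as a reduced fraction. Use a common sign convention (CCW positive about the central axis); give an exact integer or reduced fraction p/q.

85/86

Stage 1: N_ring = 26 + 2·17 = 60
Stage 1: 26(ω_s−ω_c) = −60(ω_r−ω_c),  ω_s=0, ω_r=1
Stage 1: 26(0−ω_c) = −60(1−ω_c)  ⇒  86ω_c = 60  ⇒  ω_c = 30/43
  ⇒ ω_c¹/ω_r¹ = 30/43
Stage 2: N_ring = 20 + 2·14 = 48
Stage 2: 20(ω_s−ω_c) = −48(ω_r−ω_c),  ω_s=0, ω_c=1
Stage 2: ω_r = 1 − (20/48)(0−1) = 17/12
  ⇒ ω_r²/ω_c² = 17/12
Coupling ω_c² = ω_c¹ ⇒ overall = 30/43 × 17/12 = 85/86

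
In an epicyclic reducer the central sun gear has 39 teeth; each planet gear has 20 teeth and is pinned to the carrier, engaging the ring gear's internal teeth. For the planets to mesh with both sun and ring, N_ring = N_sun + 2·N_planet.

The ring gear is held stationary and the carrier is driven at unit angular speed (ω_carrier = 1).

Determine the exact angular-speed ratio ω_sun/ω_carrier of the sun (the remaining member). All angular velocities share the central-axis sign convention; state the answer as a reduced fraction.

118/39

N_ring = 39 + 2·20 = 79
39(ω_s−ω_c) = −79(ω_r−ω_c),  ω_r=0, ω_c=1
ω_s = 1 − (79/39)(0−1) = 118/39
ω_s/ω_c = 118/39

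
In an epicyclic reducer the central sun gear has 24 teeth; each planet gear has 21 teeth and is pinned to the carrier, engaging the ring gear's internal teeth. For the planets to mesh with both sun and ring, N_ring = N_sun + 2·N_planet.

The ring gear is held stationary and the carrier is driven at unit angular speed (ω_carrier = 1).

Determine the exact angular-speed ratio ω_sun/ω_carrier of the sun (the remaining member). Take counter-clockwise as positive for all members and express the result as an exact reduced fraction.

N_ring = 24 + 2·21 = 66
24(ω_s−ω_c) = −66(ω_r−ω_c),  ω_r=0, ω_c=1
ω_s = 1 − (66/24)(0−1) = 15/4
ω_s/ω_c = 15/4

15/4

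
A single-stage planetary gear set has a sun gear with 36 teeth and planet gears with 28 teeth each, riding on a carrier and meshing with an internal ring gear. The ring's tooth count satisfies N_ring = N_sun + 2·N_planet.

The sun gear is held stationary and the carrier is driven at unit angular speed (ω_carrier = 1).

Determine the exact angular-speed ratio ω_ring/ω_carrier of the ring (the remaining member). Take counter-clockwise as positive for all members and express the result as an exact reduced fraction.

N_ring = 36 + 2·28 = 92
36(ω_s−ω_c) = −92(ω_r−ω_c),  ω_s=0, ω_c=1
ω_r = 1 − (36/92)(0−1) = 32/23
ω_r/ω_c = 32/23

32/23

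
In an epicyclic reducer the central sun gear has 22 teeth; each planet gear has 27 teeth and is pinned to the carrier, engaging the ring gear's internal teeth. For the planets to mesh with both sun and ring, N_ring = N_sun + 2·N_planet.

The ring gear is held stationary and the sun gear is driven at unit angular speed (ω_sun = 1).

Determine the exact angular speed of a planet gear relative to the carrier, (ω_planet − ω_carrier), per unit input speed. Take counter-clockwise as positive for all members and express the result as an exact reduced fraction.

-836/1323

N_ring = 22 + 2·27 = 76
22(ω_s−ω_c) = −76(ω_r−ω_c),  ω_r=0, ω_s=1
22(1−ω_c) = −76(0−ω_c)  ⇒  98ω_c = 22  ⇒  ω_c = 11/49
sun–planet: 22·(1−11/49) = −27·(ω_p−ω_c)  ⇒  ω_p−ω_c = −(22/27)·(38/49) = -836/1323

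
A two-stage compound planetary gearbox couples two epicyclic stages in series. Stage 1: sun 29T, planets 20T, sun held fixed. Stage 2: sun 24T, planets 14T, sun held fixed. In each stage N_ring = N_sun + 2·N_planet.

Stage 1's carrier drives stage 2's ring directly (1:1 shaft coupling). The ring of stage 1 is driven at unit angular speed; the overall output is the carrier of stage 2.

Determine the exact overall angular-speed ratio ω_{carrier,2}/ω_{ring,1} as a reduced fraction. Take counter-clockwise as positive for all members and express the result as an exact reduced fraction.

Stage 1: N_ring = 29 + 2·20 = 69
Stage 1: 29(ω_s−ω_c) = −69(ω_r−ω_c),  ω_s=0, ω_r=1
Stage 1: 29(0−ω_c) = −69(1−ω_c)  ⇒  98ω_c = 69  ⇒  ω_c = 69/98
  ⇒ ω_c¹/ω_r¹ = 69/98
Stage 2: N_ring = 24 + 2·14 = 52
Stage 2: 24(ω_s−ω_c) = −52(ω_r−ω_c),  ω_s=0, ω_r=1
Stage 2: 24(0−ω_c) = −52(1−ω_c)  ⇒  76ω_c = 52  ⇒  ω_c = 13/19
  ⇒ ω_c²/ω_r² = 13/19
Coupling ω_r² = ω_c¹ ⇒ overall = 69/98 × 13/19 = 897/1862

897/1862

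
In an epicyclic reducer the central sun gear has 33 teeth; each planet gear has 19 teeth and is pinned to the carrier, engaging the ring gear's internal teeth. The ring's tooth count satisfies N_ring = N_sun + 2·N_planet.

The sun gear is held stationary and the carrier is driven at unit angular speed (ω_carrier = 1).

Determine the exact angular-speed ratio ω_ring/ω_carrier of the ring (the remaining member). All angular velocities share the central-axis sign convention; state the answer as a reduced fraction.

104/71

N_ring = 33 + 2·19 = 71
33(ω_s−ω_c) = −71(ω_r−ω_c),  ω_s=0, ω_c=1
ω_r = 1 − (33/71)(0−1) = 104/71
ω_r/ω_c = 104/71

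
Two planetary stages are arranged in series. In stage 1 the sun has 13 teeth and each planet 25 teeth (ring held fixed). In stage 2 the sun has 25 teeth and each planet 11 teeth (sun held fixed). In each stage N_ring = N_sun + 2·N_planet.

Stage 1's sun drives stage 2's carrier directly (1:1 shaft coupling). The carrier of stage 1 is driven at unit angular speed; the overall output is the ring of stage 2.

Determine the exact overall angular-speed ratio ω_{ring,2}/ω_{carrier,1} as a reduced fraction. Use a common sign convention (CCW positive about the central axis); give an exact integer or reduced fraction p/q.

5472/611

Stage 1: N_ring = 13 + 2·25 = 63
Stage 1: 13(ω_s−ω_c) = −63(ω_r−ω_c),  ω_r=0, ω_c=1
Stage 1: ω_s = 1 − (63/13)(0−1) = 76/13
  ⇒ ω_s¹/ω_c¹ = 76/13
Stage 2: N_ring = 25 + 2·11 = 47
Stage 2: 25(ω_s−ω_c) = −47(ω_r−ω_c),  ω_s=0, ω_c=1
Stage 2: ω_r = 1 − (25/47)(0−1) = 72/47
  ⇒ ω_r²/ω_c² = 72/47
Coupling ω_c² = ω_s¹ ⇒ overall = 76/13 × 72/47 = 5472/611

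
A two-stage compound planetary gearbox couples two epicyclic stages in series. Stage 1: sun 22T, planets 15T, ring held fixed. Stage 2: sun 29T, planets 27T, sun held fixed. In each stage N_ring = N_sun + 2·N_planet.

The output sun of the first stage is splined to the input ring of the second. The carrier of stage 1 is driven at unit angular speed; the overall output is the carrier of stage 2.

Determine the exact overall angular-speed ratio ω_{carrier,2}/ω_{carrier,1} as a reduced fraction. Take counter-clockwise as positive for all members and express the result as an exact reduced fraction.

3071/1232

Stage 1: N_ring = 22 + 2·15 = 52
Stage 1: 22(ω_s−ω_c) = −52(ω_r−ω_c),  ω_r=0, ω_c=1
Stage 1: ω_s = 1 − (52/22)(0−1) = 37/11
  ⇒ ω_s¹/ω_c¹ = 37/11
Stage 2: N_ring = 29 + 2·27 = 83
Stage 2: 29(ω_s−ω_c) = −83(ω_r−ω_c),  ω_s=0, ω_r=1
Stage 2: 29(0−ω_c) = −83(1−ω_c)  ⇒  112ω_c = 83  ⇒  ω_c = 83/112
  ⇒ ω_c²/ω_r² = 83/112
Coupling ω_r² = ω_s¹ ⇒ overall = 37/11 × 83/112 = 3071/1232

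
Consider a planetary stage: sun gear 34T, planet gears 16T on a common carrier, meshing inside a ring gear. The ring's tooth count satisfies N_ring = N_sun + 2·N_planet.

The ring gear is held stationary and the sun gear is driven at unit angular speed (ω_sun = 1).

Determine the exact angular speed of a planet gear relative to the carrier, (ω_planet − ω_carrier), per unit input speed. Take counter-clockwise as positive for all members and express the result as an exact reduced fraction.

N_ring = 34 + 2·16 = 66
34(ω_s−ω_c) = −66(ω_r−ω_c),  ω_r=0, ω_s=1
34(1−ω_c) = −66(0−ω_c)  ⇒  100ω_c = 34  ⇒  ω_c = 17/50
sun–planet: 34·(1−17/50) = −16·(ω_p−ω_c)  ⇒  ω_p−ω_c = −(34/16)·(33/50) = -561/400

-561/400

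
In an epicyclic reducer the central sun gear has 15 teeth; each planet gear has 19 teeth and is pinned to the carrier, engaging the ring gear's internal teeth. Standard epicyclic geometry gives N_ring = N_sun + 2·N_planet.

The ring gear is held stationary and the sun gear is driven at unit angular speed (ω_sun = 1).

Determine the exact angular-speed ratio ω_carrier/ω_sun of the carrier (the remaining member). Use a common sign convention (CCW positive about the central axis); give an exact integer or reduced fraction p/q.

N_ring = 15 + 2·19 = 53
15(ω_s−ω_c) = −53(ω_r−ω_c),  ω_r=0, ω_s=1
15(1−ω_c) = −53(0−ω_c)  ⇒  68ω_c = 15  ⇒  ω_c = 15/68
ω_c/ω_s = 15/68

15/68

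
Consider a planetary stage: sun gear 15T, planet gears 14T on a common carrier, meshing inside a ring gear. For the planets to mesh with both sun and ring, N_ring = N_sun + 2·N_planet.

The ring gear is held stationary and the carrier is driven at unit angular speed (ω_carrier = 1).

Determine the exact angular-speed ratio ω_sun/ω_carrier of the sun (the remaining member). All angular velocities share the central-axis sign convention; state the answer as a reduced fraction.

58/15

N_ring = 15 + 2·14 = 43
15(ω_s−ω_c) = −43(ω_r−ω_c),  ω_r=0, ω_c=1
ω_s = 1 − (43/15)(0−1) = 58/15
ω_s/ω_c = 58/15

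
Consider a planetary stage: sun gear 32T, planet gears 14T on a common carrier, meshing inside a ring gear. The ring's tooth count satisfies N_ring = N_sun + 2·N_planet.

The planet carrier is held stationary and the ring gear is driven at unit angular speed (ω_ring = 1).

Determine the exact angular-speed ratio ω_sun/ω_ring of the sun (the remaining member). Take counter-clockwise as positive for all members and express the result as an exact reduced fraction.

-15/8

N_ring = 32 + 2·14 = 60
32(ω_s−ω_c) = −60(ω_r−ω_c),  ω_c=0, ω_r=1
ω_s = 0 − (60/32)(1−0) = -15/8
ω_s/ω_r = -15/8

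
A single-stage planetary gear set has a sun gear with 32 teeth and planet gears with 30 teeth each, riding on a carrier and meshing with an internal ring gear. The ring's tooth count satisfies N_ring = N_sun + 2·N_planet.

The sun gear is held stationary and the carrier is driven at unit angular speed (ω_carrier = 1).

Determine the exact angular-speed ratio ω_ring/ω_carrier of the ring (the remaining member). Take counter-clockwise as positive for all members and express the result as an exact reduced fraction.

31/23

N_ring = 32 + 2·30 = 92
32(ω_s−ω_c) = −92(ω_r−ω_c),  ω_s=0, ω_c=1
ω_r = 1 − (32/92)(0−1) = 31/23
ω_r/ω_c = 31/23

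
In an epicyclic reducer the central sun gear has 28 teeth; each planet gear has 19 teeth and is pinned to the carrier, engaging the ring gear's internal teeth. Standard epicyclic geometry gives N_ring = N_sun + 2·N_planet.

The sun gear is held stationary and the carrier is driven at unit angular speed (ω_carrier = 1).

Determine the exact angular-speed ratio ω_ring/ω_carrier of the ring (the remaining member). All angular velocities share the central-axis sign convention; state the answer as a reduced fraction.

47/33

N_ring = 28 + 2·19 = 66
28(ω_s−ω_c) = −66(ω_r−ω_c),  ω_s=0, ω_c=1
ω_r = 1 − (28/66)(0−1) = 47/33
ω_r/ω_c = 47/33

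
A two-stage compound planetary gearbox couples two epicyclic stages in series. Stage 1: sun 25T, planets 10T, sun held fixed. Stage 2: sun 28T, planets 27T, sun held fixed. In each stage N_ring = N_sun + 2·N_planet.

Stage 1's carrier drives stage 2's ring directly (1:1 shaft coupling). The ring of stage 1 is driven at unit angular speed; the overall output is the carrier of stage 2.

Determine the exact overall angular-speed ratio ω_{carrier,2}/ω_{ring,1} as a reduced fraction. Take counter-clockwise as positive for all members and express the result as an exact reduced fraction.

Stage 1: N_ring = 25 + 2·10 = 45
Stage 1: 25(ω_s−ω_c) = −45(ω_r−ω_c),  ω_s=0, ω_r=1
Stage 1: 25(0−ω_c) = −45(1−ω_c)  ⇒  70ω_c = 45  ⇒  ω_c = 9/14
  ⇒ ω_c¹/ω_r¹ = 9/14
Stage 2: N_ring = 28 + 2·27 = 82
Stage 2: 28(ω_s−ω_c) = −82(ω_r−ω_c),  ω_s=0, ω_r=1
Stage 2: 28(0−ω_c) = −82(1−ω_c)  ⇒  110ω_c = 82  ⇒  ω_c = 41/55
  ⇒ ω_c²/ω_r² = 41/55
Coupling ω_r² = ω_c¹ ⇒ overall = 9/14 × 41/55 = 369/770

369/770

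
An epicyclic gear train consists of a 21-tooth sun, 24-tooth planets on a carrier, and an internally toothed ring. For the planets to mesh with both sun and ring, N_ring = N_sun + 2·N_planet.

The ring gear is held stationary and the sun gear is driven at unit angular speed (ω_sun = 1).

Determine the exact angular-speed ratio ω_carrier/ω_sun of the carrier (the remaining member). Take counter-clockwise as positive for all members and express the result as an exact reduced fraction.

7/30

N_ring = 21 + 2·24 = 69
21(ω_s−ω_c) = −69(ω_r−ω_c),  ω_r=0, ω_s=1
21(1−ω_c) = −69(0−ω_c)  ⇒  90ω_c = 21  ⇒  ω_c = 7/30
ω_c/ω_s = 7/30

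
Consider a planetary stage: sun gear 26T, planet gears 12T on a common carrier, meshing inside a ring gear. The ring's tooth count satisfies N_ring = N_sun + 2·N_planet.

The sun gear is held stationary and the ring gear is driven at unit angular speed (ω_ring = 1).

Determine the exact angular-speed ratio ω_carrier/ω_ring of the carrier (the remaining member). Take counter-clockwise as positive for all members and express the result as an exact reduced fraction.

25/38

N_ring = 26 + 2·12 = 50
26(ω_s−ω_c) = −50(ω_r−ω_c),  ω_s=0, ω_r=1
26(0−ω_c) = −50(1−ω_c)  ⇒  76ω_c = 50  ⇒  ω_c = 25/38
ω_c/ω_r = 25/38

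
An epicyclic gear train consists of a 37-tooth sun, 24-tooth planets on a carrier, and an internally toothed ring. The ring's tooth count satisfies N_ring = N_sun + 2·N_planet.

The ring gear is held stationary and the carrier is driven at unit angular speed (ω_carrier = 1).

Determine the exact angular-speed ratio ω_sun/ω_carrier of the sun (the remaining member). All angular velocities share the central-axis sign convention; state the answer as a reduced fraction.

122/37

N_ring = 37 + 2·24 = 85
37(ω_s−ω_c) = −85(ω_r−ω_c),  ω_r=0, ω_c=1
ω_s = 1 − (85/37)(0−1) = 122/37
ω_s/ω_c = 122/37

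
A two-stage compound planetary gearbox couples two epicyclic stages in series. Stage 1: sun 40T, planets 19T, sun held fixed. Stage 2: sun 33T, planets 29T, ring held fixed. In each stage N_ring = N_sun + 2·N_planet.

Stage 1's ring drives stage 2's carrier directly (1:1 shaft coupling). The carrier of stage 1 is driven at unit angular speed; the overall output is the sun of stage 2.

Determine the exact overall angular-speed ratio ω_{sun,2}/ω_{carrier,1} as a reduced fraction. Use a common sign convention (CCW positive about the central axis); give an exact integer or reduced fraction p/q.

7316/1287

Stage 1: N_ring = 40 + 2·19 = 78
Stage 1: 40(ω_s−ω_c) = −78(ω_r−ω_c),  ω_s=0, ω_c=1
Stage 1: ω_r = 1 − (40/78)(0−1) = 59/39
  ⇒ ω_r¹/ω_c¹ = 59/39
Stage 2: N_ring = 33 + 2·29 = 91
Stage 2: 33(ω_s−ω_c) = −91(ω_r−ω_c),  ω_r=0, ω_c=1
Stage 2: ω_s = 1 − (91/33)(0−1) = 124/33
  ⇒ ω_s²/ω_c² = 124/33
Coupling ω_c² = ω_r¹ ⇒ overall = 59/39 × 124/33 = 7316/1287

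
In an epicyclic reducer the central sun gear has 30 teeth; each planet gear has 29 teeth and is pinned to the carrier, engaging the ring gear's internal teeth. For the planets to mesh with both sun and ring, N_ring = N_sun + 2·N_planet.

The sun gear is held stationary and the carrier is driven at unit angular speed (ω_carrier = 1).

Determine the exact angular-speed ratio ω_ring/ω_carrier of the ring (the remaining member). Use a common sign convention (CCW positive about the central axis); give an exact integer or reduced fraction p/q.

N_ring = 30 + 2·29 = 88
30(ω_s−ω_c) = −88(ω_r−ω_c),  ω_s=0, ω_c=1
ω_r = 1 − (30/88)(0−1) = 59/44
ω_r/ω_c = 59/44

59/44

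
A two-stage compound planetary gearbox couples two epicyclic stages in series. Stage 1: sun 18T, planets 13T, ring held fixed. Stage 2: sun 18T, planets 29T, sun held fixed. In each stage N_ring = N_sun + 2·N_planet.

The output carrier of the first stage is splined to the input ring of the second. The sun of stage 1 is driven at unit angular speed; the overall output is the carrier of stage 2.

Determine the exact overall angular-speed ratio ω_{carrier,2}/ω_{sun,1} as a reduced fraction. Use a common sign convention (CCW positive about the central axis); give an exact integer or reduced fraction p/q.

Stage 1: N_ring = 18 + 2·13 = 44
Stage 1: 18(ω_s−ω_c) = −44(ω_r−ω_c),  ω_r=0, ω_s=1
Stage 1: 18(1−ω_c) = −44(0−ω_c)  ⇒  62ω_c = 18  ⇒  ω_c = 9/31
  ⇒ ω_c¹/ω_s¹ = 9/31
Stage 2: N_ring = 18 + 2·29 = 76
Stage 2: 18(ω_s−ω_c) = −76(ω_r−ω_c),  ω_s=0, ω_r=1
Stage 2: 18(0−ω_c) = −76(1−ω_c)  ⇒  94ω_c = 76  ⇒  ω_c = 38/47
  ⇒ ω_c²/ω_r² = 38/47
Coupling ω_r² = ω_c¹ ⇒ overall = 9/31 × 38/47 = 342/1457

342/1457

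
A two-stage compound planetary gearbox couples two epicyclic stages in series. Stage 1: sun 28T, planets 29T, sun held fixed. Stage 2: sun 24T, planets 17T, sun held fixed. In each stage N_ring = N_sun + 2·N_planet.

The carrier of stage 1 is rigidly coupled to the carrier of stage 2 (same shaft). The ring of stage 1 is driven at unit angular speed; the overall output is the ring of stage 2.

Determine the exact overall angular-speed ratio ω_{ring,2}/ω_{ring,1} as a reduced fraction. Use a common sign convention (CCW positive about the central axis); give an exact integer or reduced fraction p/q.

1763/1653

Stage 1: N_ring = 28 + 2·29 = 86
Stage 1: 28(ω_s−ω_c) = −86(ω_r−ω_c),  ω_s=0, ω_r=1
Stage 1: 28(0−ω_c) = −86(1−ω_c)  ⇒  114ω_c = 86  ⇒  ω_c = 43/57
  ⇒ ω_c¹/ω_r¹ = 43/57
Stage 2: N_ring = 24 + 2·17 = 58
Stage 2: 24(ω_s−ω_c) = −58(ω_r−ω_c),  ω_s=0, ω_c=1
Stage 2: ω_r = 1 − (24/58)(0−1) = 41/29
  ⇒ ω_r²/ω_c² = 41/29
Coupling ω_c² = ω_c¹ ⇒ overall = 43/57 × 41/29 = 1763/1653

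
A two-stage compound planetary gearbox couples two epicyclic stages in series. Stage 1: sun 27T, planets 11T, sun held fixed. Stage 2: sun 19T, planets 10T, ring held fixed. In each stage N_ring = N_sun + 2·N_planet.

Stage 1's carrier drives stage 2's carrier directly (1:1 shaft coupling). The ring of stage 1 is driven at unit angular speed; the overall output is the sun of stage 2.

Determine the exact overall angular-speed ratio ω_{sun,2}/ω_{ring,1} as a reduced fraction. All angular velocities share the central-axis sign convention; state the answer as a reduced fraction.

Stage 1: N_ring = 27 + 2·11 = 49
Stage 1: 27(ω_s−ω_c) = −49(ω_r−ω_c),  ω_s=0, ω_r=1
Stage 1: 27(0−ω_c) = −49(1−ω_c)  ⇒  76ω_c = 49  ⇒  ω_c = 49/76
  ⇒ ω_c¹/ω_r¹ = 49/76
Stage 2: N_ring = 19 + 2·10 = 39
Stage 2: 19(ω_s−ω_c) = −39(ω_r−ω_c),  ω_r=0, ω_c=1
Stage 2: ω_s = 1 − (39/19)(0−1) = 58/19
  ⇒ ω_s²/ω_c² = 58/19
Coupling ω_c² = ω_c¹ ⇒ overall = 49/76 × 58/19 = 1421/722

1421/722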